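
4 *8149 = 32596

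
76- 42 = 34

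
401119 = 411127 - 10008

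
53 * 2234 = 118402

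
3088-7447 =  - 4359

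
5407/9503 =5407/9503 = 0.57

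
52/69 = 52/69 = 0.75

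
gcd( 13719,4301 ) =17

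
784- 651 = 133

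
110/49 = 110/49= 2.24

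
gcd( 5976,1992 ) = 1992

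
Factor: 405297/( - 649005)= - 153/245= -3^2*5^(-1)*7^( - 2)*17^1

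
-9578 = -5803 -3775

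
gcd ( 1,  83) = 1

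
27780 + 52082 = 79862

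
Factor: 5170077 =3^2 *11^1 * 52223^1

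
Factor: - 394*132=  - 2^3*3^1*11^1*197^1 = -52008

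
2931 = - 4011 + 6942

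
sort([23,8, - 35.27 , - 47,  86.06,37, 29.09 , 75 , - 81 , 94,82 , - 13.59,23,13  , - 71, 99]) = [ - 81, - 71, - 47 ,-35.27 , - 13.59,8 , 13, 23,23 , 29.09,37,75, 82,86.06 , 94, 99]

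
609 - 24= 585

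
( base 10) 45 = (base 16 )2d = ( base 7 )63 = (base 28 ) 1h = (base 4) 231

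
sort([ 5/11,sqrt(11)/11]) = [ sqrt( 11)/11, 5/11] 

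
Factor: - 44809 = -44809^1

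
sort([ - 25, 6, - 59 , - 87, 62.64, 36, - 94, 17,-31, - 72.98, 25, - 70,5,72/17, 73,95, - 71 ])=[ - 94 ,-87, - 72.98, - 71, - 70, - 59, - 31, - 25, 72/17,5,6,  17  ,  25, 36,62.64, 73, 95]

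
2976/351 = 8+56/117 = 8.48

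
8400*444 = 3729600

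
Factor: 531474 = 2^1*3^1*283^1*313^1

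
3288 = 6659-3371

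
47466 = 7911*6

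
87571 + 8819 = 96390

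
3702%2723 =979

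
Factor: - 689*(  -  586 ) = 2^1*13^1*53^1*293^1=403754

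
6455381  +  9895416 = 16350797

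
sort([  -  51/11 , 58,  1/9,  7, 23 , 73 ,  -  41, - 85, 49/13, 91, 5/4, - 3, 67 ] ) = [  -  85, - 41, - 51/11,-3, 1/9, 5/4, 49/13, 7,23, 58,67,73,91]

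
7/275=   7/275 = 0.03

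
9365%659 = 139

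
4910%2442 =26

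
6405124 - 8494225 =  - 2089101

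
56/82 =28/41  =  0.68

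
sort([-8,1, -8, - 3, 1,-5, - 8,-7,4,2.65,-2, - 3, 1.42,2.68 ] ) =[  -  8,-8,  -  8, - 7, - 5, - 3,-3,-2,1,1,1.42, 2.65,2.68,  4] 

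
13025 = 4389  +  8636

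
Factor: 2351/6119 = 29^( - 1)* 211^( - 1 ) * 2351^1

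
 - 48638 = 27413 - 76051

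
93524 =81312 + 12212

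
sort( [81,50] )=[ 50,81]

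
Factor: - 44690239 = -11^1 * 4062749^1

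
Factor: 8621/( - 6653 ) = - 37^1*233^1*6653^ ( - 1)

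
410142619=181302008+228840611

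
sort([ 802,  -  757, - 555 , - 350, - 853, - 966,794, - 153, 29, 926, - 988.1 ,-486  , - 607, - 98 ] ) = [ - 988.1,-966, - 853, - 757, - 607, -555, - 486, - 350,- 153, - 98, 29, 794,802,926]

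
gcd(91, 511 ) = 7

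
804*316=254064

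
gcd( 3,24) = 3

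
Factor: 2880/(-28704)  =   - 2^1*3^1*5^1*13^( -1)*23^ ( - 1) = -  30/299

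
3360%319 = 170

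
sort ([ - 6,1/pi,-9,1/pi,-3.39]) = [ - 9 , - 6, - 3.39,  1/pi,1/pi ]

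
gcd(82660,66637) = 1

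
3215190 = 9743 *330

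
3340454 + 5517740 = 8858194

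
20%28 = 20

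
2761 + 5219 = 7980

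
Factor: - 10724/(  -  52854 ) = 2^1 * 3^( - 1)*7^1*23^( - 1) = 14/69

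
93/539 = 93/539=0.17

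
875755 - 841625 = 34130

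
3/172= 3/172 =0.02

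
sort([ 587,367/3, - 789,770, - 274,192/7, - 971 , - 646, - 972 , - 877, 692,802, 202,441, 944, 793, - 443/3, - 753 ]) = [ - 972, - 971, - 877, - 789, - 753, - 646, - 274, - 443/3, 192/7, 367/3, 202, 441, 587, 692 , 770, 793,802, 944 ] 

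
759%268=223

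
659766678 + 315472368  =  975239046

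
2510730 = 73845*34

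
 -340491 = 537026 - 877517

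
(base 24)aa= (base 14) 13c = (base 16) fa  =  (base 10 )250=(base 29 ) 8I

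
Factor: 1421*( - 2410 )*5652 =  -2^3 * 3^2*5^1*7^2*29^1*157^1*241^1= -19355895720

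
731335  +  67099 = 798434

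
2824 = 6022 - 3198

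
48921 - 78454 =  -29533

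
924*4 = 3696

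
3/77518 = 3/77518 = 0.00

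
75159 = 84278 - 9119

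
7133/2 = 7133/2 = 3566.50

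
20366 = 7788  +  12578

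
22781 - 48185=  - 25404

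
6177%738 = 273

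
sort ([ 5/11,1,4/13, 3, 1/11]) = [ 1/11, 4/13, 5/11,  1, 3]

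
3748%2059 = 1689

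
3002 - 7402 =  - 4400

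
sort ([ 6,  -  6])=[-6,6 ] 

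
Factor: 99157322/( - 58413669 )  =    -  2^1*3^(  -  1)*11^2*29^1 * 71^1*103^( - 1 )*199^1 * 189041^( - 1)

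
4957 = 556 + 4401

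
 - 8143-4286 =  - 12429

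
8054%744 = 614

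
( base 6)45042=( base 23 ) bkb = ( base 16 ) 1892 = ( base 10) 6290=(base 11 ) 47a9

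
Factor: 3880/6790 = 4/7 = 2^2*7^(-1) 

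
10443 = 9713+730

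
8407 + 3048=11455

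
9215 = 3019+6196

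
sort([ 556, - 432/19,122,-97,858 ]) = [ - 97, - 432/19,122,556,  858] 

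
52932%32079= 20853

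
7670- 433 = 7237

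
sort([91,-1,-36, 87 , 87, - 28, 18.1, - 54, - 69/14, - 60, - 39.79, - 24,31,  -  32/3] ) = [ - 60, - 54, - 39.79, - 36, - 28, - 24, - 32/3, - 69/14, - 1, 18.1, 31, 87, 87,91] 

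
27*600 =16200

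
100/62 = 1  +  19/31 = 1.61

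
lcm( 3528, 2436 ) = 102312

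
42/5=8 + 2/5  =  8.40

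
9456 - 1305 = 8151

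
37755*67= 2529585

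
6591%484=299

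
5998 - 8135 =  - 2137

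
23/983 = 23/983 = 0.02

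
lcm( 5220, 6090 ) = 36540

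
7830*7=54810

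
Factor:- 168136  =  - 2^3*21017^1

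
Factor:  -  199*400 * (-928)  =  2^9*5^2 * 29^1*199^1 =73868800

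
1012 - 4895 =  - 3883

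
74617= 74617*1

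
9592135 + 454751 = 10046886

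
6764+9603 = 16367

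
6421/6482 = 6421/6482 = 0.99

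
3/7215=1/2405 = 0.00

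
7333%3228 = 877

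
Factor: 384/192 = 2^1 = 2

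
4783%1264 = 991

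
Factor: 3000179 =7^1*13^1*32969^1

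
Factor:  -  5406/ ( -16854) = 17/53 = 17^1 *53^( - 1 ) 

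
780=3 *260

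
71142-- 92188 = 163330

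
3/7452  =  1/2484=0.00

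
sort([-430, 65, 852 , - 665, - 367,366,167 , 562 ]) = [ - 665, - 430, - 367 , 65,167,366,562, 852 ] 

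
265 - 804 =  - 539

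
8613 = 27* 319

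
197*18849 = 3713253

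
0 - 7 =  - 7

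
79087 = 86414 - 7327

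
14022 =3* 4674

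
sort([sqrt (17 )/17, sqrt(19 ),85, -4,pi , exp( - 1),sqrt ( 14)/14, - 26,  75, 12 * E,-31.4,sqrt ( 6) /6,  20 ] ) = [-31.4, - 26,-4,sqrt( 17) /17, sqrt(14 )/14,exp(- 1 ), sqrt ( 6)/6, pi , sqrt(19),  20,  12*E,75,85 ]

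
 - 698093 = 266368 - 964461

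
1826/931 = 1826/931 = 1.96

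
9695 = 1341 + 8354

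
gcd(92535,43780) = 995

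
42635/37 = 1152 + 11/37=1152.30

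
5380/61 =88 + 12/61 =88.20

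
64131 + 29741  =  93872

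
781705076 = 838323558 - 56618482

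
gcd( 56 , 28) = 28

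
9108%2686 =1050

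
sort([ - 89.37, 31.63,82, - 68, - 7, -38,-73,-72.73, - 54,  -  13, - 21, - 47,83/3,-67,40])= [ - 89.37,-73, - 72.73, - 68, - 67, - 54, - 47,-38,-21, - 13,-7 , 83/3, 31.63,40, 82]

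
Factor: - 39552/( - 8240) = 2^3 *3^1*5^( - 1 ) = 24/5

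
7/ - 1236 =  - 1+ 1229/1236 = -0.01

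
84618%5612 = 438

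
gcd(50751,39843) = 9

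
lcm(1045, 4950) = 94050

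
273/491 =273/491 = 0.56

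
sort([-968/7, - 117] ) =[  -  968/7,- 117]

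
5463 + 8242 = 13705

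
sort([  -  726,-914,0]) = [ - 914, - 726,0 ] 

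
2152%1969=183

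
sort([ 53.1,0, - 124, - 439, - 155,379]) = [-439, - 155, - 124,0, 53.1, 379]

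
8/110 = 4/55 =0.07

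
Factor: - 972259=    - 972259^1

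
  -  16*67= - 1072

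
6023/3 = 2007+2/3=2007.67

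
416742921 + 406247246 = 822990167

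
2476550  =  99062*25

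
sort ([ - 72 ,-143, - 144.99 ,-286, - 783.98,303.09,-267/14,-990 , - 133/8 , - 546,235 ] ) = [- 990, - 783.98,-546,-286,-144.99, - 143,  -  72, - 267/14 ,-133/8, 235,303.09 ] 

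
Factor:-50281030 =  - 2^1 * 5^1*19^1*264637^1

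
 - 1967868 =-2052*959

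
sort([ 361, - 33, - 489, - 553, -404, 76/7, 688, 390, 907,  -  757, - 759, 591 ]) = [ - 759,- 757, - 553,  -  489, - 404, - 33,  76/7,  361,  390, 591, 688, 907 ]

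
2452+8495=10947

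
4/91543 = 4/91543  =  0.00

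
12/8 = 3/2 = 1.50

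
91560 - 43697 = 47863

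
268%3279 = 268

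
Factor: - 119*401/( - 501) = 3^( - 1 ) * 7^1*17^1*167^(-1 )*401^1 = 47719/501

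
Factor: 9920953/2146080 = 2^ ( - 5 )*3^ ( - 1 ) * 5^( -1)*7^1*17^( - 1) * 263^ ( - 1)*1417279^1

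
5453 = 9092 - 3639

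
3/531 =1/177  =  0.01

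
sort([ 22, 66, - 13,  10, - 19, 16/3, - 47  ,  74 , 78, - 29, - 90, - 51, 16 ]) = [ - 90, - 51, - 47, - 29, - 19, - 13, 16/3,10,16,22, 66, 74,  78 ]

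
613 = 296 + 317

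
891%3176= 891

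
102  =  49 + 53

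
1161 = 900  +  261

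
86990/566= 43495/283 = 153.69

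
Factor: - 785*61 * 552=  - 26432520 = - 2^3 *3^1* 5^1 * 23^1* 61^1*157^1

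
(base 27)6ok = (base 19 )DI7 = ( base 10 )5042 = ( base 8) 11662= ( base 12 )2b02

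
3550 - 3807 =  - 257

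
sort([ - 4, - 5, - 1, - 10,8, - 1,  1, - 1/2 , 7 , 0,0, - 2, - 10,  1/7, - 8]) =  [  -  10, - 10,  -  8, - 5 , - 4, - 2, - 1, - 1, - 1/2 , 0, 0,1/7 , 1,7 , 8 ]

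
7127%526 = 289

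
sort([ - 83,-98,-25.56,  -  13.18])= [ - 98, - 83,-25.56, - 13.18 ]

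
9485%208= 125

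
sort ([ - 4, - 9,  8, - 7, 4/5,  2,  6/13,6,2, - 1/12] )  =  [ - 9,-7 , - 4, - 1/12,6/13,  4/5,2,2,  6,8]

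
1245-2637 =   -  1392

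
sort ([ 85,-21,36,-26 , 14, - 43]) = [ - 43, - 26,-21,14, 36,85 ] 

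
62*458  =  28396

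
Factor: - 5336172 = - 2^2* 3^3* 49409^1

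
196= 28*7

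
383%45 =23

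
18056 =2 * 9028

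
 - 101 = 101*( - 1 )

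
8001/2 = 8001/2 = 4000.50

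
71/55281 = 71/55281 = 0.00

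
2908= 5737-2829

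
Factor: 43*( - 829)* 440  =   - 2^3  *5^1*11^1*43^1*829^1 = -15684680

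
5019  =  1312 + 3707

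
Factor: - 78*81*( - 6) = 37908 = 2^2  *  3^6*13^1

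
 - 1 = - 1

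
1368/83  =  1368/83 = 16.48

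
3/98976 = 1/32992 = 0.00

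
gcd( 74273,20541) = 1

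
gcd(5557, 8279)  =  1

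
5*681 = 3405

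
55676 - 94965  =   - 39289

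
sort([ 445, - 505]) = [ - 505, 445] 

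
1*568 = 568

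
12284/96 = 127 + 23/24 = 127.96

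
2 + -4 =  -2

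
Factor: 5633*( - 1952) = - 10995616 = - 2^5*43^1 * 61^1 * 131^1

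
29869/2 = 14934+1/2  =  14934.50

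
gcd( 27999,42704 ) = 17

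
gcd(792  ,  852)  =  12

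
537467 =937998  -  400531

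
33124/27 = 33124/27 = 1226.81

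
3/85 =3/85 = 0.04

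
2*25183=50366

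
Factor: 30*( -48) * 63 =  -90720=- 2^5*3^4*5^1*7^1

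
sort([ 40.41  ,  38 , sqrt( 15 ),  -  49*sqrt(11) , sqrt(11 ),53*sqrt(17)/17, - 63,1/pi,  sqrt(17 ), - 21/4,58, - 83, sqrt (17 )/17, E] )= [ - 49*sqrt(11), - 83,  -  63,  -  21/4,sqrt(17 )/17,1/pi,E, sqrt(11 ) , sqrt (15), sqrt( 17),  53 * sqrt(17)/17, 38 , 40.41, 58]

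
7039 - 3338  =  3701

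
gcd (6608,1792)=112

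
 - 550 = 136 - 686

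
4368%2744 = 1624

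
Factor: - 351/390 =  - 9/10 = - 2^( - 1 )*3^2*5^ (-1)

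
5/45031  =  5/45031=0.00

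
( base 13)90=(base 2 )1110101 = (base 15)7c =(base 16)75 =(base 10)117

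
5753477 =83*69319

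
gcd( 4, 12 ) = 4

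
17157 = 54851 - 37694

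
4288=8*536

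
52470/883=52470/883  =  59.42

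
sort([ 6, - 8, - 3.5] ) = [ - 8, - 3.5,6 ]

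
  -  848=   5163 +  -6011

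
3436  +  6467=9903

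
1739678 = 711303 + 1028375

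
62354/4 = 15588 + 1/2 = 15588.50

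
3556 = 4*889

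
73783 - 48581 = 25202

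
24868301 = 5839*4259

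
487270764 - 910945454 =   -  423674690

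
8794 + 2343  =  11137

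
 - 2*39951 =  - 79902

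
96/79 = 96/79 = 1.22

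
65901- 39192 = 26709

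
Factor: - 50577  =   - 3^1*23^1 * 733^1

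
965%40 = 5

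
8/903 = 8/903 = 0.01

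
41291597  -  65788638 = -24497041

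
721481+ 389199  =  1110680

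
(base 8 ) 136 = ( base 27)3d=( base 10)94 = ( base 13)73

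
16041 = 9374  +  6667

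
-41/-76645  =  41/76645= 0.00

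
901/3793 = 901/3793 = 0.24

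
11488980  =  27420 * 419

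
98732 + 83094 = 181826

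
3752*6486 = 24335472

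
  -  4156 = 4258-8414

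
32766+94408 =127174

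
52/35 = 1+17/35=1.49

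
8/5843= 8/5843 = 0.00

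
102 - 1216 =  - 1114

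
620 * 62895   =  38994900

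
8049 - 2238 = 5811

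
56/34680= 7/4335=0.00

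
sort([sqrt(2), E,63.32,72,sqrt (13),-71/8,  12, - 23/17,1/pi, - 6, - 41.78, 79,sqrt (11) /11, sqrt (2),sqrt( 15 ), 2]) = [ -41.78, - 71/8, - 6 , - 23/17,sqrt(11 )/11,1/pi,sqrt( 2 ),  sqrt( 2), 2,E , sqrt(13 ),sqrt( 15 ), 12,63.32, 72 , 79 ] 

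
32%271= 32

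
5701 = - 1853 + 7554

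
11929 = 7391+4538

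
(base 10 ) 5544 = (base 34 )4r2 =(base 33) 530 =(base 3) 21121100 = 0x15a8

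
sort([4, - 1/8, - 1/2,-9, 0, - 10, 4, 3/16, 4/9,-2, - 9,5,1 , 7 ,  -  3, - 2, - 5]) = [-10, - 9,-9, - 5,  -  3, - 2, -2, - 1/2, - 1/8, 0,3/16,  4/9, 1, 4, 4, 5, 7 ] 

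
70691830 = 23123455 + 47568375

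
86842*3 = 260526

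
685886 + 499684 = 1185570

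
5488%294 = 196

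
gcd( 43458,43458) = 43458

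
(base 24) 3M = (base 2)1011110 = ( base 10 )94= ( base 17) 59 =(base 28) 3a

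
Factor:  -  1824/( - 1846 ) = 2^4*3^1*13^( - 1 )*19^1*71^( - 1) = 912/923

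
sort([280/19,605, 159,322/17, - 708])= [ - 708,280/19, 322/17 , 159,605] 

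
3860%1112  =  524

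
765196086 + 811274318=1576470404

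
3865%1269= 58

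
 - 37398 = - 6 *6233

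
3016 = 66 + 2950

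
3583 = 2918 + 665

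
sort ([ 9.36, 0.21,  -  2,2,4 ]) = [ - 2, 0.21, 2, 4 , 9.36 ]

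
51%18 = 15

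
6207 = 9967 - 3760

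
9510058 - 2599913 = 6910145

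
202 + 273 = 475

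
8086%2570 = 376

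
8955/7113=2985/2371=1.26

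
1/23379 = 1/23379  =  0.00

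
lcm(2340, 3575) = 128700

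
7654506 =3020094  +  4634412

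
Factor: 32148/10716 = 3=3^1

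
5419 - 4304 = 1115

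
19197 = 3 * 6399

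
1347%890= 457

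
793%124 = 49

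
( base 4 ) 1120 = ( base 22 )40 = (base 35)2I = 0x58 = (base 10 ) 88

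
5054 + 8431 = 13485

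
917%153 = 152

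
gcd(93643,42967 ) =1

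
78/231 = 26/77 = 0.34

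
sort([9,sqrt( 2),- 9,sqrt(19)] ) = [ - 9,  sqrt(2 ),sqrt(19 ),9]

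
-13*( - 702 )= 9126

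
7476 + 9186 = 16662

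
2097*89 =186633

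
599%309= 290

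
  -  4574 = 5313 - 9887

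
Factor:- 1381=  - 1381^1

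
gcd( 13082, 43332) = 2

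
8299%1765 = 1239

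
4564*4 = 18256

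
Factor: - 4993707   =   - 3^1*1664569^1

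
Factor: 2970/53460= 1/18 = 2^ ( -1)*3^( - 2)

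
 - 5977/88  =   - 5977/88 = - 67.92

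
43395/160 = 271 + 7/32 = 271.22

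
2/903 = 2/903 = 0.00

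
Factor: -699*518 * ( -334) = 120935388 = 2^2 *3^1  *7^1 *37^1*167^1*233^1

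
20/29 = 20/29 = 0.69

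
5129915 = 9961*515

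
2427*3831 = 9297837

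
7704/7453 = 1 + 251/7453 = 1.03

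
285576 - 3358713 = -3073137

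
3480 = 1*3480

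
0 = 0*6083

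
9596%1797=611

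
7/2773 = 7/2773 = 0.00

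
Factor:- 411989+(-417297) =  - 2^1  *414643^1 = - 829286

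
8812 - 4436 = 4376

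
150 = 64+86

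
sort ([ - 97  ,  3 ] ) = [-97  ,  3 ] 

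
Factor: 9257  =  9257^1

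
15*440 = 6600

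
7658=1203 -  - 6455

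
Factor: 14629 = 14629^1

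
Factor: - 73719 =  - 3^2*8191^1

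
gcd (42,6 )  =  6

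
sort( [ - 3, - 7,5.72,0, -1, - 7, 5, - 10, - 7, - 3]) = [ - 10, - 7,-7, - 7, - 3, - 3,-1 , 0, 5, 5.72]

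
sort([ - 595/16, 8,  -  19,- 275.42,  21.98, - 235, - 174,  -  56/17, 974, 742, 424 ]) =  [- 275.42,  -  235, - 174 , - 595/16,-19, - 56/17, 8,21.98, 424, 742,974 ] 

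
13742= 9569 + 4173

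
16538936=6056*2731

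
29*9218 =267322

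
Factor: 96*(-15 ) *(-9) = 2^5 * 3^4 * 5^1 = 12960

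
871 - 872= -1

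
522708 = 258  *2026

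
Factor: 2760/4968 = 3^ (-2)*5^1 = 5/9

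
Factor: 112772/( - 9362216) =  - 2^( - 1)*11^2*233^1*1170277^(  -  1 )=- 28193/2340554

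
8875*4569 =40549875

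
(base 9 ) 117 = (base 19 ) 52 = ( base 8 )141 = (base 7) 166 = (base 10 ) 97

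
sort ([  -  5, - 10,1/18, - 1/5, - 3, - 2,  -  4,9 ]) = [-10,-5, - 4, - 3,  -  2, - 1/5,1/18, 9 ] 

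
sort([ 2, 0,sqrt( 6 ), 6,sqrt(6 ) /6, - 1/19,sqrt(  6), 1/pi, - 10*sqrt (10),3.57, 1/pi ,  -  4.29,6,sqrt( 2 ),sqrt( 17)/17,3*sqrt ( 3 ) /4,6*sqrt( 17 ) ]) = [  -  10*sqrt( 10),  -  4.29,- 1/19,0,sqrt( 17)/17,1/pi,1/pi,  sqrt( 6)/6,3 *sqrt( 3)/4,  sqrt(2 ),2,  sqrt( 6),sqrt(6),3.57, 6,  6,6*sqrt( 17)]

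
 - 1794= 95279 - 97073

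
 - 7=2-9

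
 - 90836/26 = - 45418/13 = - 3493.69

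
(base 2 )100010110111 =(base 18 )6FH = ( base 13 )1028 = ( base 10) 2231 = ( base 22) 4D9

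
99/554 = 99/554 = 0.18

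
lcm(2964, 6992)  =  272688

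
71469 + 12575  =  84044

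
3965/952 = 4+ 157/952 = 4.16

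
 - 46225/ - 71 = 651+4/71  =  651.06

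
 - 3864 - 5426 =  - 9290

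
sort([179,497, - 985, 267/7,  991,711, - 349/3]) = [  -  985, - 349/3 , 267/7, 179,497 , 711, 991 ] 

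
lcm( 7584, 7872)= 621888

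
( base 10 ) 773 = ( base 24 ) 185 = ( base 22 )1D3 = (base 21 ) 1FH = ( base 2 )1100000101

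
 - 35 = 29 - 64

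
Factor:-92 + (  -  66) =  - 2^1*79^1= -158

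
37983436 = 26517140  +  11466296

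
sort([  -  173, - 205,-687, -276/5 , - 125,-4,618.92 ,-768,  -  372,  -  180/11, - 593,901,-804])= [ - 804,-768,  -  687,-593, - 372, - 205, - 173, - 125, - 276/5,- 180/11 ,-4,618.92,901]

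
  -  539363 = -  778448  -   - 239085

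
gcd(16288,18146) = 2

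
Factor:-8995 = - 5^1* 7^1*  257^1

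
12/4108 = 3/1027= 0.00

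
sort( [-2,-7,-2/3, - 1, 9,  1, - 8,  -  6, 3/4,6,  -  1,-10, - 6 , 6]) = [ - 10,-8, - 7, - 6, - 6, - 2,-1,-1,-2/3, 3/4, 1,6,6,9 ] 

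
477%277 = 200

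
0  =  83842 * 0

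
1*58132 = 58132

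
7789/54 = 144+13/54 = 144.24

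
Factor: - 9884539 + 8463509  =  -1421030 = - 2^1 * 5^1*13^1 * 17^1*643^1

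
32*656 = 20992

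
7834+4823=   12657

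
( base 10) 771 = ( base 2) 1100000011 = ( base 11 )641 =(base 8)1403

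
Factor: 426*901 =2^1 *3^1 * 17^1*53^1  *71^1 = 383826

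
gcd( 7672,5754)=1918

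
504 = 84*6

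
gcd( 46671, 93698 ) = 1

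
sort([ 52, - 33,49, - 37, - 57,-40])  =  [-57, - 40,-37, - 33, 49,52 ] 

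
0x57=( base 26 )39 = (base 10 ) 87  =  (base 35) 2h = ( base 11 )7a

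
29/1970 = 29/1970 = 0.01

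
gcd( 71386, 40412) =2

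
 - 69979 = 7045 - 77024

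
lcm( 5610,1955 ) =129030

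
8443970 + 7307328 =15751298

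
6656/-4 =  - 1664/1 =- 1664.00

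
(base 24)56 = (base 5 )1001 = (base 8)176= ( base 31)42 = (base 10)126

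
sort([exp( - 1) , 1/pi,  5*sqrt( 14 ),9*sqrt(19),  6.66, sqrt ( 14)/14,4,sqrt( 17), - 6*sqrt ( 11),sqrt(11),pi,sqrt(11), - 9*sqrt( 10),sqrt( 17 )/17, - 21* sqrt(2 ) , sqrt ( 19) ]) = [ - 21*sqrt( 2),  -  9*sqrt(10),  -  6*sqrt( 11),  sqrt(17 )/17,sqrt(14)/14,1/pi, exp( - 1),pi, sqrt( 11), sqrt( 11 ) , 4, sqrt( 17), sqrt( 19), 6.66,5*sqrt(14),9*sqrt( 19)]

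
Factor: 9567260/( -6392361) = - 2^2*3^( -1)*5^1 * 17^1*19^1* 257^ ( - 1)*1481^1 * 8291^( - 1)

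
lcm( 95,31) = 2945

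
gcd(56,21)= 7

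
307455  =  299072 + 8383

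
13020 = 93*140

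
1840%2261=1840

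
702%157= 74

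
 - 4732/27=-4732/27 =-175.26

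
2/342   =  1/171=0.01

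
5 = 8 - 3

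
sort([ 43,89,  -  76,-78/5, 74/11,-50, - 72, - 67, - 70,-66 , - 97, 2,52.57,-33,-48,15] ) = [ - 97,-76,-72,-70, -67, - 66,-50, - 48, - 33 , - 78/5,  2,74/11, 15,43,52.57, 89 ] 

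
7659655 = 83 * 92285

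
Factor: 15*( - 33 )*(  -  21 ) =3^3*5^1*7^1*11^1 = 10395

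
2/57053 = 2/57053 = 0.00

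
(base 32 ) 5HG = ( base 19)fdi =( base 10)5680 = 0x1630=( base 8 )13060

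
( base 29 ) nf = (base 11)570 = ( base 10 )682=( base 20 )1e2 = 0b1010101010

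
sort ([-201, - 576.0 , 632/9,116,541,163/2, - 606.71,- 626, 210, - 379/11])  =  [ - 626, - 606.71 , - 576.0, -201 , - 379/11,632/9,163/2,116,210,  541]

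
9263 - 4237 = 5026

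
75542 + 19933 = 95475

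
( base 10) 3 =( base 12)3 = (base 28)3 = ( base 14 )3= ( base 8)3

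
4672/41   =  113 + 39/41 = 113.95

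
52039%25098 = 1843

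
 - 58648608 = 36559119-95207727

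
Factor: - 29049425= - 5^2*211^1*5507^1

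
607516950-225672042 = 381844908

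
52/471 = 52/471 = 0.11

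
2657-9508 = -6851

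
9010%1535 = 1335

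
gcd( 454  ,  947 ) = 1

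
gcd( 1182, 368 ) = 2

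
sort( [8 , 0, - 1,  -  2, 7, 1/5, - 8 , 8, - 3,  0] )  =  [ - 8, - 3, - 2, - 1,0, 0 , 1/5, 7,8, 8 ] 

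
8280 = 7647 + 633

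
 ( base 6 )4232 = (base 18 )2h2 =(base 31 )uq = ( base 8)1674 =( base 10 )956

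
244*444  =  108336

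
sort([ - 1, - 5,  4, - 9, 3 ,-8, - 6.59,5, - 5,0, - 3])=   [ - 9 , - 8, - 6.59,-5, - 5, - 3, - 1, 0,3, 4,5]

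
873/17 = 873/17  =  51.35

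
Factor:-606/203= - 2^1 * 3^1*7^(  -  1 )*29^( - 1)*101^1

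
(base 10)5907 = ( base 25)9B7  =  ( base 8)13423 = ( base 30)6gr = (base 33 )5E0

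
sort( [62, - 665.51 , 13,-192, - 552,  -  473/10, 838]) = [ - 665.51,-552, -192, - 473/10,13,62,838]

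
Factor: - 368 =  - 2^4*23^1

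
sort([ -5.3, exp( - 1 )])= [ - 5.3, exp( - 1)]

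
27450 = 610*45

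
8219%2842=2535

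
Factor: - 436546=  - 2^1 * 11^1*19843^1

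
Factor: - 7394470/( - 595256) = 2^( - 2) * 5^1*37^( - 1)*59^1*83^1  *151^1*2011^( - 1) = 3697235/297628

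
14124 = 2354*6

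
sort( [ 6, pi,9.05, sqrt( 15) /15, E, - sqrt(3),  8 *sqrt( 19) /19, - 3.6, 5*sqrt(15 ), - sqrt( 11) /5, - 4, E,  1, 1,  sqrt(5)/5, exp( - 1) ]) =[-4,-3.6, - sqrt ( 3) , - sqrt(11) /5,  sqrt(15) /15, exp( - 1),sqrt ( 5) /5,1 , 1, 8*sqrt( 19 )/19, E,E, pi,6,9.05,  5*sqrt( 15) ] 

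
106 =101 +5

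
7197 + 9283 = 16480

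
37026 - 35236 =1790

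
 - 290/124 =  - 3 + 41/62 = - 2.34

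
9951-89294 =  -79343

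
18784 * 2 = 37568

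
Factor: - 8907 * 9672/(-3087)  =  2^3*7^( - 3)*13^1 * 31^1*2969^1 = 9572056/343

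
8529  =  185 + 8344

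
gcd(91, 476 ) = 7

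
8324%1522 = 714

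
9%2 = 1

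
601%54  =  7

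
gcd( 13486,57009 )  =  613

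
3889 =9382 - 5493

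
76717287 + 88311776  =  165029063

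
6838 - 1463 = 5375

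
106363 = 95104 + 11259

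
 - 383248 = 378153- 761401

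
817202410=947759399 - 130556989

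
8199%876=315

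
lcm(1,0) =0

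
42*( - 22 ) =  - 924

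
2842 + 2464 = 5306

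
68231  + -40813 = 27418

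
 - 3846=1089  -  4935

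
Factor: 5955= 3^1* 5^1*397^1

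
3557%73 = 53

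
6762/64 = 3381/32 = 105.66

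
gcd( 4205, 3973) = 29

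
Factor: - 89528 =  - 2^3*19^2*31^1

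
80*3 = 240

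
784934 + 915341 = 1700275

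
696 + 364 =1060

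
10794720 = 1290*8368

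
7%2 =1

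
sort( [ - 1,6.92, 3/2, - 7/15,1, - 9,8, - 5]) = [ -9, - 5, - 1, - 7/15,1,3/2,6.92,8]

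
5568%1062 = 258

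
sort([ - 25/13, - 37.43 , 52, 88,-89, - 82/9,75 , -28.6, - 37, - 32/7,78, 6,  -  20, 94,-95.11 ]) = [ - 95.11, - 89 , - 37.43,- 37, - 28.6,-20 , - 82/9,-32/7, - 25/13,6 , 52, 75,  78,  88,94] 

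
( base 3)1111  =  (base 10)40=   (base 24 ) 1G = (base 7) 55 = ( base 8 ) 50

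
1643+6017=7660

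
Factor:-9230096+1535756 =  - 2^2*3^1*5^1*128239^1 = -7694340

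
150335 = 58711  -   - 91624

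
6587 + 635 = 7222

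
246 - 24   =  222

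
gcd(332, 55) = 1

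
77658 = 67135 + 10523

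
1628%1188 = 440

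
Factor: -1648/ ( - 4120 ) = 2/5 = 2^1*5^(-1 )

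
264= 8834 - 8570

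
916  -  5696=  -  4780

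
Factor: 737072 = 2^4*7^1 * 6581^1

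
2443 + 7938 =10381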